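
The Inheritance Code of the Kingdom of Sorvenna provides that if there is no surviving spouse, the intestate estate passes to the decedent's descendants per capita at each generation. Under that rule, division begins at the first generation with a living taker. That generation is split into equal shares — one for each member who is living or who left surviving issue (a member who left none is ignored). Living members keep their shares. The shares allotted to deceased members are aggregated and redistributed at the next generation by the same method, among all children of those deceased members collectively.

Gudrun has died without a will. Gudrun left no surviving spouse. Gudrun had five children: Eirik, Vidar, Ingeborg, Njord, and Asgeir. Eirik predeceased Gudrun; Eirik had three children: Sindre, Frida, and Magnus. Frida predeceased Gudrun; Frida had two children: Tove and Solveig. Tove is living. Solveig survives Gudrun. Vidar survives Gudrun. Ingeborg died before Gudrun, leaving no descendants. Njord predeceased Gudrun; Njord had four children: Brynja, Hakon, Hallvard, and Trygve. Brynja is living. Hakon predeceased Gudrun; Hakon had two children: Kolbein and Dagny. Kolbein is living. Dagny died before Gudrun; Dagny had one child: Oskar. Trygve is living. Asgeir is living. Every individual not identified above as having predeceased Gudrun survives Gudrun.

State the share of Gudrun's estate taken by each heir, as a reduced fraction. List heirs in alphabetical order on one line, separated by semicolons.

Asgeir 1/4; Brynja 1/14; Hallvard 1/14; Kolbein 1/28; Magnus 1/14; Oskar 1/28; Sindre 1/14; Solveig 1/28; Tove 1/28; Trygve 1/14; Vidar 1/4

There is no surviving spouse, so the entire estate passes to Gudrun's descendants per capita at each generation.
At generation 1 (Eirik, Vidar, Njord, Asgeir) there are 4 shares of (1)/4 = 1/4 each.
Living: Vidar and Asgeir — each takes 1/4.
Deceased: Eirik and Njord. Their combined 1/2 is pooled and carried to generation 2.
At generation 2 (Sindre, Frida, Magnus, Brynja, Hakon, Hallvard, Trygve) there are 7 shares of (1/2)/7 = 1/14 each.
Living: Sindre, Magnus, Brynja, Hallvard, and Trygve — each takes 1/14.
Deceased: Frida and Hakon. Their combined 1/7 is pooled and carried to generation 3.
At generation 3 (Tove, Solveig, Kolbein, Dagny) there are 4 shares of (1/7)/4 = 1/28 each.
Living: Tove, Solveig, and Kolbein — each takes 1/28.
Deceased: Dagny. That 1/28 share is carried to generation 4.
At generation 4 (Oskar) there are 1 shares of (1/28)/1 = 1/28 each.
Living: Oskar — each takes 1/28.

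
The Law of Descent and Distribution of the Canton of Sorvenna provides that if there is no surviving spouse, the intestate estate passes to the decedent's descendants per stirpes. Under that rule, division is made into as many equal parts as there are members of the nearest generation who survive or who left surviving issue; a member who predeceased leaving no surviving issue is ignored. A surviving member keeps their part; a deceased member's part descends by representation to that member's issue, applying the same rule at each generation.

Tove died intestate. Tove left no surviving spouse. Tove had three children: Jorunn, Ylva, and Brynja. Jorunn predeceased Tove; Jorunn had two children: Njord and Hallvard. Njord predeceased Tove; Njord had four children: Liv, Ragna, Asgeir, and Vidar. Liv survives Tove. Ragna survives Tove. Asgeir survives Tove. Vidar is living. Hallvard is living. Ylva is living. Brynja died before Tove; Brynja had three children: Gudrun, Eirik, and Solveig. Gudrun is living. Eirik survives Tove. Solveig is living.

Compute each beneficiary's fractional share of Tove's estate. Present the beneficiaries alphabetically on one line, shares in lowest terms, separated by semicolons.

Asgeir 1/24; Eirik 1/9; Gudrun 1/9; Hallvard 1/6; Liv 1/24; Ragna 1/24; Solveig 1/9; Vidar 1/24; Ylva 1/3

There is no surviving spouse, so the entire estate passes to Tove's descendants per stirpes.
The estate is divided into 3 equal shares of 1/3 among Jorunn, Ylva, Brynja.
Jorunn predeceased; the 1/3 allotted to Jorunn's branch passes to Jorunn's issue by representation.
The 1/3 is divided into 2 equal shares of 1/6 among Njord, Hallvard.
Njord predeceased; the 1/6 allotted to Njord's branch passes to Njord's issue by representation.
The 1/6 is divided into 4 equal shares of 1/24 among Liv, Ragna, Asgeir, Vidar.
Liv is living and takes 1/24.
Ragna is living and takes 1/24.
Asgeir is living and takes 1/24.
Vidar is living and takes 1/24.
Hallvard is living and takes 1/6.
Ylva is living and takes 1/3.
Brynja predeceased; the 1/3 allotted to Brynja's branch passes to Brynja's issue by representation.
The 1/3 is divided into 3 equal shares of 1/9 among Gudrun, Eirik, Solveig.
Gudrun is living and takes 1/9.
Eirik is living and takes 1/9.
Solveig is living and takes 1/9.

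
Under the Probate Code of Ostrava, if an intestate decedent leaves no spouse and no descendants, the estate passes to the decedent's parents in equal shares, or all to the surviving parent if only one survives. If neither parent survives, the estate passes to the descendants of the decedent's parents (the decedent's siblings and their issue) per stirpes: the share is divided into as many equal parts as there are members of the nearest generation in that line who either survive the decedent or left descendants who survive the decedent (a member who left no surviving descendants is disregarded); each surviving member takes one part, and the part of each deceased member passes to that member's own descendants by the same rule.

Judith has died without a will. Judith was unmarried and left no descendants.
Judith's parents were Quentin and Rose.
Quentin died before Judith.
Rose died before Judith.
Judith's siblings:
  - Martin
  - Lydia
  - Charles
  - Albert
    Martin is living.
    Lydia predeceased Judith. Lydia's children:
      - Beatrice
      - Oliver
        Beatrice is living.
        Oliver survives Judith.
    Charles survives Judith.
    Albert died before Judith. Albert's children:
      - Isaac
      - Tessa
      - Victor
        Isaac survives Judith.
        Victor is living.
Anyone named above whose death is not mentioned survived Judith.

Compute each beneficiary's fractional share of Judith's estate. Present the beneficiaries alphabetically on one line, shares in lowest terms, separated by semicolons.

Beatrice 1/8; Charles 1/4; Isaac 1/12; Martin 1/4; Oliver 1/8; Tessa 1/12; Victor 1/12

Neither parent survives and there are no descendants, so the estate passes to Judith's siblings and their issue per stirpes.
The estate is divided into 4 equal shares of 1/4 among Martin, Lydia, Charles, Albert.
Martin is living and takes 1/4.
Lydia predeceased; the 1/4 allotted to Lydia's branch passes to Lydia's issue by representation.
The 1/4 is divided into 2 equal shares of 1/8 among Beatrice, Oliver.
Beatrice is living and takes 1/8.
Oliver is living and takes 1/8.
Charles is living and takes 1/4.
Albert predeceased; the 1/4 allotted to Albert's branch passes to Albert's issue by representation.
The 1/4 is divided into 3 equal shares of 1/12 among Isaac, Tessa, Victor.
Isaac is living and takes 1/12.
Tessa is living and takes 1/12.
Victor is living and takes 1/12.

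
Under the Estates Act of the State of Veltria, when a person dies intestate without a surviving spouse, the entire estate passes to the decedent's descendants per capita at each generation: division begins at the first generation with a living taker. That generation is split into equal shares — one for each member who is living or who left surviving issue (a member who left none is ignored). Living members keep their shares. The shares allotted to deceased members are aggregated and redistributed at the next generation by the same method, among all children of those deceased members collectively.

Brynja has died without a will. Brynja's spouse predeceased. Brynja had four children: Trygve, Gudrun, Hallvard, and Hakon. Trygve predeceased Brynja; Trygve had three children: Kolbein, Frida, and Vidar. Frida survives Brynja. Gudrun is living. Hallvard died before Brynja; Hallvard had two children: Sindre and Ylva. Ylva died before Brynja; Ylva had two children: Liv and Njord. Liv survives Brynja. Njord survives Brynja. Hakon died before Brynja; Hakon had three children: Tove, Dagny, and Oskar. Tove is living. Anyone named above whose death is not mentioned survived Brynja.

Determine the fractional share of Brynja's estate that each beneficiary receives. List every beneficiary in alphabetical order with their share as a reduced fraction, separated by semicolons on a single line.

Dagny 3/32; Frida 3/32; Gudrun 1/4; Kolbein 3/32; Liv 3/64; Njord 3/64; Oskar 3/32; Sindre 3/32; Tove 3/32; Vidar 3/32

There is no surviving spouse, so the entire estate passes to Brynja's descendants per capita at each generation.
At generation 1 (Trygve, Gudrun, Hallvard, Hakon) there are 4 shares of (1)/4 = 1/4 each.
Living: Gudrun — each takes 1/4.
Deceased: Trygve, Hallvard, and Hakon. Their combined 3/4 is pooled and carried to generation 2.
At generation 2 (Kolbein, Frida, Vidar, Sindre, Ylva, Tove, Dagny, Oskar) there are 8 shares of (3/4)/8 = 3/32 each.
Living: Kolbein, Frida, Vidar, Sindre, Tove, Dagny, and Oskar — each takes 3/32.
Deceased: Ylva. That 3/32 share is carried to generation 3.
At generation 3 (Liv, Njord) there are 2 shares of (3/32)/2 = 3/64 each.
Living: Liv and Njord — each takes 3/64.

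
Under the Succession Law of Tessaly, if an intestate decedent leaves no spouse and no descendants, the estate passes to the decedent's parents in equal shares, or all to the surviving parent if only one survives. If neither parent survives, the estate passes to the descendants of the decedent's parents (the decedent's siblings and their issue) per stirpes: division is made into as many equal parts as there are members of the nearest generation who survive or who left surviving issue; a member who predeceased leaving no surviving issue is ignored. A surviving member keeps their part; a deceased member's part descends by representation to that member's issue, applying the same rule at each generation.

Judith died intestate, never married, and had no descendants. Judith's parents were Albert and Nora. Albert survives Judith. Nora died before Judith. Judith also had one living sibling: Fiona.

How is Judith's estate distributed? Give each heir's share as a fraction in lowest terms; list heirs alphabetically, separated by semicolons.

Albert 1

Only one parent, Albert, survives, so Albert takes the entire estate. The siblings take nothing because a surviving parent has priority.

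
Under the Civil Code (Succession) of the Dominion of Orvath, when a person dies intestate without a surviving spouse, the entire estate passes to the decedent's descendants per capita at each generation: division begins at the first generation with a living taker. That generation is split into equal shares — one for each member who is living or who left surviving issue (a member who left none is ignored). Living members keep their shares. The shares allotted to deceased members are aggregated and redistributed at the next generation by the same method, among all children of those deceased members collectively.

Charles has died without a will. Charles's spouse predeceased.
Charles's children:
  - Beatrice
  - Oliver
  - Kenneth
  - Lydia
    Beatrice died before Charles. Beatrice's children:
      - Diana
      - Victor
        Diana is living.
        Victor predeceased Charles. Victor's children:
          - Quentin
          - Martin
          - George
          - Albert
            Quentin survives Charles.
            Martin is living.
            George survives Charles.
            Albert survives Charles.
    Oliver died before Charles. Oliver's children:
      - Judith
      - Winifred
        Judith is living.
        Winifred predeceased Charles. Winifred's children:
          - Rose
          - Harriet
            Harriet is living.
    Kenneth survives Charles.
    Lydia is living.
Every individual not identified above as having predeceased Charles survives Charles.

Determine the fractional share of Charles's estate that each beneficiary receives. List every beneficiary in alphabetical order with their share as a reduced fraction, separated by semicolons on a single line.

There is no surviving spouse, so the entire estate passes to Charles's descendants per capita at each generation.
At generation 1 (Beatrice, Oliver, Kenneth, Lydia) there are 4 shares of (1)/4 = 1/4 each.
Living: Kenneth and Lydia — each takes 1/4.
Deceased: Beatrice and Oliver. Their combined 1/2 is pooled and carried to generation 2.
At generation 2 (Diana, Victor, Judith, Winifred) there are 4 shares of (1/2)/4 = 1/8 each.
Living: Diana and Judith — each takes 1/8.
Deceased: Victor and Winifred. Their combined 1/4 is pooled and carried to generation 3.
At generation 3 (Quentin, Martin, George, Albert, Rose, Harriet) there are 6 shares of (1/4)/6 = 1/24 each.
Living: Quentin, Martin, George, Albert, Rose, and Harriet — each takes 1/24.

Albert 1/24; Diana 1/8; George 1/24; Harriet 1/24; Judith 1/8; Kenneth 1/4; Lydia 1/4; Martin 1/24; Quentin 1/24; Rose 1/24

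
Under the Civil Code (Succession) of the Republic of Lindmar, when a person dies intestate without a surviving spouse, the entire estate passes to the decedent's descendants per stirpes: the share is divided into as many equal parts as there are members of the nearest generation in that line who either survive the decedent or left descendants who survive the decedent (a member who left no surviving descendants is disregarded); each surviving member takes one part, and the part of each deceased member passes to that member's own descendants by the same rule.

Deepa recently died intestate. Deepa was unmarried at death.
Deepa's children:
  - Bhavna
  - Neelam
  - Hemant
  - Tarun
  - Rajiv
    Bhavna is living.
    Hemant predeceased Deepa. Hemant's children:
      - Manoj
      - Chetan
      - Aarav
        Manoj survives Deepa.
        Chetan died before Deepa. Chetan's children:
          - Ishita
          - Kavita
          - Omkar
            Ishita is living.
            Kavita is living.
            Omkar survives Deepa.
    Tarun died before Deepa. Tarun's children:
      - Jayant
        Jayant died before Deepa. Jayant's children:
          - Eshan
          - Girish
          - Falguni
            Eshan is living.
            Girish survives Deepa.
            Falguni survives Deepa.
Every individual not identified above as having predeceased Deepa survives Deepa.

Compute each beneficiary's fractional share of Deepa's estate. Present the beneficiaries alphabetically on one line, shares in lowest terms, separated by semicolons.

Aarav 1/15; Bhavna 1/5; Eshan 1/15; Falguni 1/15; Girish 1/15; Ishita 1/45; Kavita 1/45; Manoj 1/15; Neelam 1/5; Omkar 1/45; Rajiv 1/5

There is no surviving spouse, so the entire estate passes to Deepa's descendants per stirpes.
The estate is divided into 5 equal shares of 1/5 among Bhavna, Neelam, Hemant, Tarun, Rajiv.
Bhavna is living and takes 1/5.
Neelam is living and takes 1/5.
Hemant predeceased; the 1/5 allotted to Hemant's branch passes to Hemant's issue by representation.
The 1/5 is divided into 3 equal shares of 1/15 among Manoj, Chetan, Aarav.
Manoj is living and takes 1/15.
Chetan predeceased; the 1/15 allotted to Chetan's branch passes to Chetan's issue by representation.
The 1/15 is divided into 3 equal shares of 1/45 among Ishita, Kavita, Omkar.
Ishita is living and takes 1/45.
Kavita is living and takes 1/45.
Omkar is living and takes 1/45.
Aarav is living and takes 1/15.
Tarun predeceased; the 1/5 allotted to Tarun's branch passes to Tarun's issue by representation.
Jayant's line is the sole branch at this level, so the full 1/5 passes to Jayant's issue by representation.
The 1/5 is divided into 3 equal shares of 1/15 among Eshan, Girish, Falguni.
Eshan is living and takes 1/15.
Girish is living and takes 1/15.
Falguni is living and takes 1/15.
Rajiv is living and takes 1/5.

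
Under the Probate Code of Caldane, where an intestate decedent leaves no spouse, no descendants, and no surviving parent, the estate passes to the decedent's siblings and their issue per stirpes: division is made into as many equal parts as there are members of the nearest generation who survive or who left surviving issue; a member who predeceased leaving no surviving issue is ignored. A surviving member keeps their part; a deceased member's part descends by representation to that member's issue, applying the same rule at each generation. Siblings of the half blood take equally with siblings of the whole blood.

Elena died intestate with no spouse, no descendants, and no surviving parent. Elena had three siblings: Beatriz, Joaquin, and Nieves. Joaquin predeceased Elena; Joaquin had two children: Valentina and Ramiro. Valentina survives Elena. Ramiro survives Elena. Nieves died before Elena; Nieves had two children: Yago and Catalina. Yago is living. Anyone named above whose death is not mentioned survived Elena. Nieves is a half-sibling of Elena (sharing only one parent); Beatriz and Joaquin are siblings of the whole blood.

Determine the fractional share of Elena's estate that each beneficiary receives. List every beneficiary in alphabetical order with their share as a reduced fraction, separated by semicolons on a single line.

Beatriz 1/3; Catalina 1/6; Ramiro 1/6; Valentina 1/6; Yago 1/6

No spouse, descendants, or parent survives, so the estate passes to Elena's siblings per stirpes.
Half-blood and whole-blood siblings take equally under the stated rule.
The estate is divided into 3 equal shares of 1/3 among Beatriz, Joaquin, Nieves.
Beatriz is living and takes 1/3.
Joaquin predeceased; the 1/3 allotted to Joaquin's branch passes to Joaquin's issue by representation.
The 1/3 is divided into 2 equal shares of 1/6 among Valentina, Ramiro.
Valentina is living and takes 1/6.
Ramiro is living and takes 1/6.
Nieves predeceased; the 1/3 allotted to Nieves's branch passes to Nieves's issue by representation.
The 1/3 is divided into 2 equal shares of 1/6 among Yago, Catalina.
Yago is living and takes 1/6.
Catalina is living and takes 1/6.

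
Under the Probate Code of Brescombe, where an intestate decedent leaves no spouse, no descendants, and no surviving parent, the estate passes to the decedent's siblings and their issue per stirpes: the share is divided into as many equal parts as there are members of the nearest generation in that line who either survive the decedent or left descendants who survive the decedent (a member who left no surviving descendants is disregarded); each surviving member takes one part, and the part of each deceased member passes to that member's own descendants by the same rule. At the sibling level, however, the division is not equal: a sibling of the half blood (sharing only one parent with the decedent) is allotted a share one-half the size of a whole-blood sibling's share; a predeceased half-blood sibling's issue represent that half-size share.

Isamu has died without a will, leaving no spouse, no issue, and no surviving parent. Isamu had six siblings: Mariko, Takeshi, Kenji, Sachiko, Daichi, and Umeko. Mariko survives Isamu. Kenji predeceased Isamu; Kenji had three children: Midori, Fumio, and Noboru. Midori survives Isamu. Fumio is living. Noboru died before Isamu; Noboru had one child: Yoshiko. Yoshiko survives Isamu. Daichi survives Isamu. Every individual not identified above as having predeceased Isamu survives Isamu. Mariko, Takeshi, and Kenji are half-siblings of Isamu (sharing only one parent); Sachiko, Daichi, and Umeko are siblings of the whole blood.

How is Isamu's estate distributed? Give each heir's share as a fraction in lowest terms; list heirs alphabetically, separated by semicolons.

Daichi 2/9; Fumio 1/27; Mariko 1/9; Midori 1/27; Sachiko 2/9; Takeshi 1/9; Umeko 2/9; Yoshiko 1/27

No spouse, descendants, or parent survives, so the estate passes to Isamu's siblings per stirpes.
Half-blood siblings count for one-half the weight of whole-blood siblings at the initial division.
Dividing 1 in proportion to weights (total weight 9/2): Mariko (weight 1/2) → 1/9; Takeshi (weight 1/2) → 1/9; Kenji (weight 1/2) → 1/9; Sachiko (weight 1) → 2/9; Daichi (weight 1) → 2/9; Umeko (weight 1) → 2/9.
Mariko is living and takes 1/9.
Takeshi is living and takes 1/9.
Kenji predeceased; the 1/9 allotted to Kenji's branch passes to Kenji's issue by representation.
The 1/9 is divided into 3 equal shares of 1/27 among Midori, Fumio, Noboru.
Midori is living and takes 1/27.
Fumio is living and takes 1/27.
Noboru predeceased; the 1/27 allotted to Noboru's branch passes to Noboru's issue by representation.
Yoshiko is the sole taker at this level and receives the full 1/27.
Sachiko is living and takes 2/9.
Daichi is living and takes 2/9.
Umeko is living and takes 2/9.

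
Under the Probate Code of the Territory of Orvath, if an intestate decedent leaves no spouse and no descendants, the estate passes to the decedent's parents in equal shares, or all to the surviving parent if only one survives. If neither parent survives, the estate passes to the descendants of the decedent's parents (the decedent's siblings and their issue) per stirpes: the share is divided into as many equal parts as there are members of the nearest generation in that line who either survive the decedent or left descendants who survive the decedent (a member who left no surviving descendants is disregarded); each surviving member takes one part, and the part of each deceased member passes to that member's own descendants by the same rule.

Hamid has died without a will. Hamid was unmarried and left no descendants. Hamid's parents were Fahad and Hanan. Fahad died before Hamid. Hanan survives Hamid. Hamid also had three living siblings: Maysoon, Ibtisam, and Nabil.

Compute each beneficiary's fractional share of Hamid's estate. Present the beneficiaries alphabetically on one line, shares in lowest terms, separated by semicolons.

Hanan 1

Only one parent, Hanan, survives, so Hanan takes the entire estate. The siblings take nothing because a surviving parent has priority.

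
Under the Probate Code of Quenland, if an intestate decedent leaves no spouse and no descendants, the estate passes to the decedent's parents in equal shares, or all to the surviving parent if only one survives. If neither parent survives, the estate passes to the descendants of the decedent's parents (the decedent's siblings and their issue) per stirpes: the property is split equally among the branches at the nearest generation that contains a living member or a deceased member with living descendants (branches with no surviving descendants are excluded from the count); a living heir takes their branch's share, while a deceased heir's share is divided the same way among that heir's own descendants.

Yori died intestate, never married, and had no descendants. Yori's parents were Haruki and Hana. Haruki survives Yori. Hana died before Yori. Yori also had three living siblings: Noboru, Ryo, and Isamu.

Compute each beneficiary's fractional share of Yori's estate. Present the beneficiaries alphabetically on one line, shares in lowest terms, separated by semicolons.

Only one parent, Haruki, survives, so Haruki takes the entire estate. The siblings take nothing because a surviving parent has priority.

Haruki 1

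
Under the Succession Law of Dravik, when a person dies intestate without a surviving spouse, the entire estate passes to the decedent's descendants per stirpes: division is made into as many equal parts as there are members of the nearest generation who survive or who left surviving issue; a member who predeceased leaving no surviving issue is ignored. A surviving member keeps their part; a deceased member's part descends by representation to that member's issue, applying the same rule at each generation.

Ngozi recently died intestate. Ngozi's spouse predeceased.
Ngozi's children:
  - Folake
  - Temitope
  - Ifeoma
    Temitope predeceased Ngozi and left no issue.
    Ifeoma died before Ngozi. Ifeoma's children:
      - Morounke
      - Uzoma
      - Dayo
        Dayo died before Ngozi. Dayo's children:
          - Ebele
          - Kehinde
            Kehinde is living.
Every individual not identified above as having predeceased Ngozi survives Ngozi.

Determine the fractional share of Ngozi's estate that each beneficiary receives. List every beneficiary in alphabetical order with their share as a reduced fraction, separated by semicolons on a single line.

Ebele 1/12; Folake 1/2; Kehinde 1/12; Morounke 1/6; Uzoma 1/6

There is no surviving spouse, so the entire estate passes to Ngozi's descendants per stirpes.
Temitope left no surviving issue, so that branch lapses and is disregarded.
The estate is divided into 2 equal shares of 1/2 among Folake, Ifeoma.
Folake is living and takes 1/2.
Ifeoma predeceased; the 1/2 allotted to Ifeoma's branch passes to Ifeoma's issue by representation.
The 1/2 is divided into 3 equal shares of 1/6 among Morounke, Uzoma, Dayo.
Morounke is living and takes 1/6.
Uzoma is living and takes 1/6.
Dayo predeceased; the 1/6 allotted to Dayo's branch passes to Dayo's issue by representation.
The 1/6 is divided into 2 equal shares of 1/12 among Ebele, Kehinde.
Ebele is living and takes 1/12.
Kehinde is living and takes 1/12.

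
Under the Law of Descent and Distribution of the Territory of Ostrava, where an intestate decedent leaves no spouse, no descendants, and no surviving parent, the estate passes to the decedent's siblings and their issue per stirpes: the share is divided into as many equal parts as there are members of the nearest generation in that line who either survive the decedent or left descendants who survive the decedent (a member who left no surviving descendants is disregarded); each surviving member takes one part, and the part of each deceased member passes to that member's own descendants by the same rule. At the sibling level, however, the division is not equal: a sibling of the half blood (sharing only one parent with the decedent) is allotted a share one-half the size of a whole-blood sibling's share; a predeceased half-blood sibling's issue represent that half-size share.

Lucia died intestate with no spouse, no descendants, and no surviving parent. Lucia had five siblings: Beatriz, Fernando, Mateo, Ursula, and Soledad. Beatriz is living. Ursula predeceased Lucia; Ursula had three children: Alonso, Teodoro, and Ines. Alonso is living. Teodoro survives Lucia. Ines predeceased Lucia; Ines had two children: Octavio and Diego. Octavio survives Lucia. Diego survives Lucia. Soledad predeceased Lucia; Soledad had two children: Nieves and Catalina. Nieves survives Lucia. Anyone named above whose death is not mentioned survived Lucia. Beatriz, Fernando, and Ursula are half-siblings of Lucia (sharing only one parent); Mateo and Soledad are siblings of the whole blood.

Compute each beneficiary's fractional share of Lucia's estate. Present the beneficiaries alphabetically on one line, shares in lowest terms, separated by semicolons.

No spouse, descendants, or parent survives, so the estate passes to Lucia's siblings per stirpes.
Half-blood siblings count for one-half the weight of whole-blood siblings at the initial division.
Dividing 1 in proportion to weights (total weight 7/2): Beatriz (weight 1/2) → 1/7; Fernando (weight 1/2) → 1/7; Mateo (weight 1) → 2/7; Ursula (weight 1/2) → 1/7; Soledad (weight 1) → 2/7.
Beatriz is living and takes 1/7.
Fernando is living and takes 1/7.
Mateo is living and takes 2/7.
Ursula predeceased; the 1/7 allotted to Ursula's branch passes to Ursula's issue by representation.
The 1/7 is divided into 3 equal shares of 1/21 among Alonso, Teodoro, Ines.
Alonso is living and takes 1/21.
Teodoro is living and takes 1/21.
Ines predeceased; the 1/21 allotted to Ines's branch passes to Ines's issue by representation.
The 1/21 is divided into 2 equal shares of 1/42 among Octavio, Diego.
Octavio is living and takes 1/42.
Diego is living and takes 1/42.
Soledad predeceased; the 2/7 allotted to Soledad's branch passes to Soledad's issue by representation.
The 2/7 is divided into 2 equal shares of 1/7 among Nieves, Catalina.
Nieves is living and takes 1/7.
Catalina is living and takes 1/7.

Alonso 1/21; Beatriz 1/7; Catalina 1/7; Diego 1/42; Fernando 1/7; Mateo 2/7; Nieves 1/7; Octavio 1/42; Teodoro 1/21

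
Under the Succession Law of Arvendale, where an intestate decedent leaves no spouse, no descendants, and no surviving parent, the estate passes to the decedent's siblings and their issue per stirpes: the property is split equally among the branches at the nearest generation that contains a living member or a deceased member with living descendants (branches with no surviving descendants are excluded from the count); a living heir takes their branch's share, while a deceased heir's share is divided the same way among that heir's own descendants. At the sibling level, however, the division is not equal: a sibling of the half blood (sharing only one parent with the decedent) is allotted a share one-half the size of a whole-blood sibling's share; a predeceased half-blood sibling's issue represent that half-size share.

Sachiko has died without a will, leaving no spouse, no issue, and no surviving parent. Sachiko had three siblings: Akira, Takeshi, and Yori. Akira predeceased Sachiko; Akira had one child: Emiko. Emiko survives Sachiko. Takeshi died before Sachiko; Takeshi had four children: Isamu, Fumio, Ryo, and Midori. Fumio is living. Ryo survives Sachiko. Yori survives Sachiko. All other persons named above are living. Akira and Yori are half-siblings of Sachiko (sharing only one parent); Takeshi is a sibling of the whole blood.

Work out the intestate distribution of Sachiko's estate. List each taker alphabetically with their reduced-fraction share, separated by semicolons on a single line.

Emiko 1/4; Fumio 1/8; Isamu 1/8; Midori 1/8; Ryo 1/8; Yori 1/4

No spouse, descendants, or parent survives, so the estate passes to Sachiko's siblings per stirpes.
Half-blood siblings count for one-half the weight of whole-blood siblings at the initial division.
Dividing 1 in proportion to weights (total weight 2): Akira (weight 1/2) → 1/4; Takeshi (weight 1) → 1/2; Yori (weight 1/2) → 1/4.
Akira predeceased; the 1/4 allotted to Akira's branch passes to Akira's issue by representation.
Emiko is the sole taker at this level and receives the full 1/4.
Takeshi predeceased; the 1/2 allotted to Takeshi's branch passes to Takeshi's issue by representation.
The 1/2 is divided into 4 equal shares of 1/8 among Isamu, Fumio, Ryo, Midori.
Isamu is living and takes 1/8.
Fumio is living and takes 1/8.
Ryo is living and takes 1/8.
Midori is living and takes 1/8.
Yori is living and takes 1/4.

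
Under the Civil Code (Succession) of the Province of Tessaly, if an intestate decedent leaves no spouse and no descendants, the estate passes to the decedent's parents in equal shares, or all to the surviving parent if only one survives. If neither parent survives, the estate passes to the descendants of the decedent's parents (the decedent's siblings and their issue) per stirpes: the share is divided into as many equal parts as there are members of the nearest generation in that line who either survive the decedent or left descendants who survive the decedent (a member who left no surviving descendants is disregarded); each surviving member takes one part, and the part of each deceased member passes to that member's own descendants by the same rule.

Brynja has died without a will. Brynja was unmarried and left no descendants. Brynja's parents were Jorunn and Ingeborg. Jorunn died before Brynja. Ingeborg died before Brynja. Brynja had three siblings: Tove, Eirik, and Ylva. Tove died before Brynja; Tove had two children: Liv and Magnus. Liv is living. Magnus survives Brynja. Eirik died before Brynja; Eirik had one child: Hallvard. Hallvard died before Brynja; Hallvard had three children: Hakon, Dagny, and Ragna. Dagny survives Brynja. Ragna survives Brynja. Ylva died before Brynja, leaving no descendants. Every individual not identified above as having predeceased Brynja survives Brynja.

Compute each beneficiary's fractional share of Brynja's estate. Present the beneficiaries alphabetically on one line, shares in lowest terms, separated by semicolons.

Neither parent survives and there are no descendants, so the estate passes to Brynja's siblings and their issue per stirpes.
Ylva left no surviving issue, so that branch lapses and is disregarded.
The estate is divided into 2 equal shares of 1/2 among Tove, Eirik.
Tove predeceased; the 1/2 allotted to Tove's branch passes to Tove's issue by representation.
The 1/2 is divided into 2 equal shares of 1/4 among Liv, Magnus.
Liv is living and takes 1/4.
Magnus is living and takes 1/4.
Eirik predeceased; the 1/2 allotted to Eirik's branch passes to Eirik's issue by representation.
Hallvard's line is the sole branch at this level, so the full 1/2 passes to Hallvard's issue by representation.
The 1/2 is divided into 3 equal shares of 1/6 among Hakon, Dagny, Ragna.
Hakon is living and takes 1/6.
Dagny is living and takes 1/6.
Ragna is living and takes 1/6.

Dagny 1/6; Hakon 1/6; Liv 1/4; Magnus 1/4; Ragna 1/6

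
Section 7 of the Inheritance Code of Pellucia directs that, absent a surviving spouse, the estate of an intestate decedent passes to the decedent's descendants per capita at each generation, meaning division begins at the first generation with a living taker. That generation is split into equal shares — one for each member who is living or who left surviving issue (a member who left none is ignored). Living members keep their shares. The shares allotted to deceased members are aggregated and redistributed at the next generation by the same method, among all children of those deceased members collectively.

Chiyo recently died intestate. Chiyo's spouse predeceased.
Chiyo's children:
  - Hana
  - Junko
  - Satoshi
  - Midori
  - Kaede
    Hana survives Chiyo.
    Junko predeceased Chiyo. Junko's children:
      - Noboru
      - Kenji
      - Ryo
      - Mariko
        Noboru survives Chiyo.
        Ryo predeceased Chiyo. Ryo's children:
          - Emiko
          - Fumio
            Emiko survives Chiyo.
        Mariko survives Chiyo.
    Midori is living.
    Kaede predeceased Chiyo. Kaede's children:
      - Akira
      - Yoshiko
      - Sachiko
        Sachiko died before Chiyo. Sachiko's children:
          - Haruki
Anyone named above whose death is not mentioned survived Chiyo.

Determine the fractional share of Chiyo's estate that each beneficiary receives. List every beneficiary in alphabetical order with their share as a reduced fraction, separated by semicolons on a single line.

Akira 2/35; Emiko 4/105; Fumio 4/105; Hana 1/5; Haruki 4/105; Kenji 2/35; Mariko 2/35; Midori 1/5; Noboru 2/35; Satoshi 1/5; Yoshiko 2/35

There is no surviving spouse, so the entire estate passes to Chiyo's descendants per capita at each generation.
At generation 1 (Hana, Junko, Satoshi, Midori, Kaede) there are 5 shares of (1)/5 = 1/5 each.
Living: Hana, Satoshi, and Midori — each takes 1/5.
Deceased: Junko and Kaede. Their combined 2/5 is pooled and carried to generation 2.
At generation 2 (Noboru, Kenji, Ryo, Mariko, Akira, Yoshiko, Sachiko) there are 7 shares of (2/5)/7 = 2/35 each.
Living: Noboru, Kenji, Mariko, Akira, and Yoshiko — each takes 2/35.
Deceased: Ryo and Sachiko. Their combined 4/35 is pooled and carried to generation 3.
At generation 3 (Emiko, Fumio, Haruki) there are 3 shares of (4/35)/3 = 4/105 each.
Living: Emiko, Fumio, and Haruki — each takes 4/105.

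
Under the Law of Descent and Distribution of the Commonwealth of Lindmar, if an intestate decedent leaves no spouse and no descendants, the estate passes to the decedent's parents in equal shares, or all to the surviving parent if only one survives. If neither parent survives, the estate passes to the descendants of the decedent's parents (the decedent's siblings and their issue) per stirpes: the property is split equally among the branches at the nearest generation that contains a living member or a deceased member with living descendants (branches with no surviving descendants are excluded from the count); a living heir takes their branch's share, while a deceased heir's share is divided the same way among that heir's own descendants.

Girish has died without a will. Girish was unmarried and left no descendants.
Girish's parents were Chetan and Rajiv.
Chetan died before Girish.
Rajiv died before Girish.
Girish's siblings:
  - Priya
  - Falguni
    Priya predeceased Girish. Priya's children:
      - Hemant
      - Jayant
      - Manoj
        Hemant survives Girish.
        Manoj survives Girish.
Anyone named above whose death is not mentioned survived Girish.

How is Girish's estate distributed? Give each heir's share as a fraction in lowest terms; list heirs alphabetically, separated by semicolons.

Falguni 1/2; Hemant 1/6; Jayant 1/6; Manoj 1/6

Neither parent survives and there are no descendants, so the estate passes to Girish's siblings and their issue per stirpes.
The estate is divided into 2 equal shares of 1/2 among Priya, Falguni.
Priya predeceased; the 1/2 allotted to Priya's branch passes to Priya's issue by representation.
The 1/2 is divided into 3 equal shares of 1/6 among Hemant, Jayant, Manoj.
Hemant is living and takes 1/6.
Jayant is living and takes 1/6.
Manoj is living and takes 1/6.
Falguni is living and takes 1/2.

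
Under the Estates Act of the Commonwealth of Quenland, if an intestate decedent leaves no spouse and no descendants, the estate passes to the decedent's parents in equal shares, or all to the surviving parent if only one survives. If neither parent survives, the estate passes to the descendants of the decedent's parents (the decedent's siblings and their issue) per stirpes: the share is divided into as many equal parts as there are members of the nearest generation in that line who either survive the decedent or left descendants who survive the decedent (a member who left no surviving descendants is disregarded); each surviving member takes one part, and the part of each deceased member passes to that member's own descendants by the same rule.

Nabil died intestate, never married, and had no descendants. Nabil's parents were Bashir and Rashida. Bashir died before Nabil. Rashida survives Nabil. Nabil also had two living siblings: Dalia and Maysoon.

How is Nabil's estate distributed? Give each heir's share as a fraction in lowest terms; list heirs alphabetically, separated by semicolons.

Only one parent, Rashida, survives, so Rashida takes the entire estate. The siblings take nothing because a surviving parent has priority.

Rashida 1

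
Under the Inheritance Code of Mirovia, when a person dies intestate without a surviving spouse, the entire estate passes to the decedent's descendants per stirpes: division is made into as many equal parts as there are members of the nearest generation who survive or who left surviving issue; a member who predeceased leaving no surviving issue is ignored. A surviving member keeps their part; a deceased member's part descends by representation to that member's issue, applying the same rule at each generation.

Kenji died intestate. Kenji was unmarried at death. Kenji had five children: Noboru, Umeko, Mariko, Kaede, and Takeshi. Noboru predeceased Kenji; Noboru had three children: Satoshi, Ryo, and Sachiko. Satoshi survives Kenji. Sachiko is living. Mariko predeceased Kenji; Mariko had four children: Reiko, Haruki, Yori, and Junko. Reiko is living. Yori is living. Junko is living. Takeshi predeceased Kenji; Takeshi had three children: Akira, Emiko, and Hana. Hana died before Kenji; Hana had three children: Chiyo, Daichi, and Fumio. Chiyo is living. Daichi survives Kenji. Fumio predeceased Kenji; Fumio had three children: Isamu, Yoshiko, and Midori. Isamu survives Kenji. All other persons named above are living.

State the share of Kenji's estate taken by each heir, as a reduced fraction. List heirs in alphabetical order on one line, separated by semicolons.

Akira 1/15; Chiyo 1/45; Daichi 1/45; Emiko 1/15; Haruki 1/20; Isamu 1/135; Junko 1/20; Kaede 1/5; Midori 1/135; Reiko 1/20; Ryo 1/15; Sachiko 1/15; Satoshi 1/15; Umeko 1/5; Yori 1/20; Yoshiko 1/135

There is no surviving spouse, so the entire estate passes to Kenji's descendants per stirpes.
The estate is divided into 5 equal shares of 1/5 among Noboru, Umeko, Mariko, Kaede, Takeshi.
Noboru predeceased; the 1/5 allotted to Noboru's branch passes to Noboru's issue by representation.
The 1/5 is divided into 3 equal shares of 1/15 among Satoshi, Ryo, Sachiko.
Satoshi is living and takes 1/15.
Ryo is living and takes 1/15.
Sachiko is living and takes 1/15.
Umeko is living and takes 1/5.
Mariko predeceased; the 1/5 allotted to Mariko's branch passes to Mariko's issue by representation.
The 1/5 is divided into 4 equal shares of 1/20 among Reiko, Haruki, Yori, Junko.
Reiko is living and takes 1/20.
Haruki is living and takes 1/20.
Yori is living and takes 1/20.
Junko is living and takes 1/20.
Kaede is living and takes 1/5.
Takeshi predeceased; the 1/5 allotted to Takeshi's branch passes to Takeshi's issue by representation.
The 1/5 is divided into 3 equal shares of 1/15 among Akira, Emiko, Hana.
Akira is living and takes 1/15.
Emiko is living and takes 1/15.
Hana predeceased; the 1/15 allotted to Hana's branch passes to Hana's issue by representation.
The 1/15 is divided into 3 equal shares of 1/45 among Chiyo, Daichi, Fumio.
Chiyo is living and takes 1/45.
Daichi is living and takes 1/45.
Fumio predeceased; the 1/45 allotted to Fumio's branch passes to Fumio's issue by representation.
The 1/45 is divided into 3 equal shares of 1/135 among Isamu, Yoshiko, Midori.
Isamu is living and takes 1/135.
Yoshiko is living and takes 1/135.
Midori is living and takes 1/135.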